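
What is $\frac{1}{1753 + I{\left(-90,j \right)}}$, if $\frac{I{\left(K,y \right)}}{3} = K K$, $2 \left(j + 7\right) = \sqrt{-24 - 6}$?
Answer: $\frac{1}{26053} \approx 3.8383 \cdot 10^{-5}$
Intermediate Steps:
$j = -7 + \frac{i \sqrt{30}}{2}$ ($j = -7 + \frac{\sqrt{-24 - 6}}{2} = -7 + \frac{\sqrt{-30}}{2} = -7 + \frac{i \sqrt{30}}{2} \approx -7.0 + 2.7386 i$)
$I{\left(K,y \right)} = 3 K^{2}$ ($I{\left(K,y \right)} = 3 K K = 3 K^{2}$)
$\frac{1}{1753 + I{\left(-90,j \right)}} = \frac{1}{1753 + 3 \left(-90\right)^{2}} = \frac{1}{1753 + 3 \cdot 8100} = \frac{1}{1753 + 24300} = \frac{1}{26053}$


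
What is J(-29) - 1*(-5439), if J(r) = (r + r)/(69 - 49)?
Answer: 54361/10 ≈ 5436.1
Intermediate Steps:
J(r) = r/10 (J(r) = (2*r)/20 = (2*r)*(1/20) = r/10)
J(-29) - 1*(-5439) = (⅒)*(-29) - 1*(-5439) = -29/10 + 5439 = 54361/10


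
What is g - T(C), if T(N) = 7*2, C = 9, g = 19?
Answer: 5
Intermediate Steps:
T(N) = 14
g - T(C) = 19 - 1*14 = 19 - 14 = 5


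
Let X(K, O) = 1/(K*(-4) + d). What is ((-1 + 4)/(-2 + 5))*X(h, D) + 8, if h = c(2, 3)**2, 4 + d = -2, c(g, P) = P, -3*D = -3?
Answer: 335/42 ≈ 7.9762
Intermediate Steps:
D = 1 (D = -1/3*(-3) = 1)
d = -6 (d = -4 - 2 = -6)
h = 9 (h = 3**2 = 9)
X(K, O) = 1/(-6 - 4*K) (X(K, O) = 1/(K*(-4) - 6) = 1/(-4*K - 6) = 1/(-6 - 4*K))
((-1 + 4)/(-2 + 5))*X(h, D) + 8 = ((-1 + 4)/(-2 + 5))*(-1/(6 + 4*9)) + 8 = (3/3)*(-1/(6 + 36)) + 8 = (3*(1/3))*(-1/42) + 8 = 1*(-1*1/42) + 8 = 1*(-1/42) + 8 = -1/42 + 8 = 335/42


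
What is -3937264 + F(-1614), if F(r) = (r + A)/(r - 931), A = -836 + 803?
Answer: -10020335233/2545 ≈ -3.9373e+6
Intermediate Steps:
A = -33
F(r) = (-33 + r)/(-931 + r) (F(r) = (r - 33)/(r - 931) = (-33 + r)/(-931 + r))
-3937264 + F(-1614) = -3937264 + (-33 - 1614)/(-931 - 1614) = -3937264 - 1647/(-2545) = -3937264 - 1/2545*(-1647) = -3937264 + 1647/2545 = -10020335233/2545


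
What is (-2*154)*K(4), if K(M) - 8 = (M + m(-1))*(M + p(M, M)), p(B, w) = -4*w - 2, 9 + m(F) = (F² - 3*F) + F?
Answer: -11088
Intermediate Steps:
m(F) = -9 + F² - 2*F (m(F) = -9 + ((F² - 3*F) + F) = -9 + (F² - 2*F) = -9 + F² - 2*F)
p(B, w) = -2 - 4*w
K(M) = 8 + (-6 + M)*(-2 - 3*M) (K(M) = 8 + (M + (-9 + (-1)² - 2*(-1)))*(M + (-2 - 4*M)) = 8 + (M + (-9 + 1 + 2))*(-2 - 3*M) = 8 + (M - 6)*(-2 - 3*M) = 8 + (-6 + M)*(-2 - 3*M))
(-2*154)*K(4) = (-2*154)*(20 - 3*4² + 16*4) = -308*(20 - 3*16 + 64) = -308*(20 - 48 + 64) = -308*36 = -11088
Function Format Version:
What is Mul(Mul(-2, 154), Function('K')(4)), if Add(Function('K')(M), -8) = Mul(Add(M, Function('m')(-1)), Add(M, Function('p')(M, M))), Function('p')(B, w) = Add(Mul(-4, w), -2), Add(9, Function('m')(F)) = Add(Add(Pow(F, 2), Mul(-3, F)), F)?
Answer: -11088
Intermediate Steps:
Function('m')(F) = Add(-9, Pow(F, 2), Mul(-2, F)) (Function('m')(F) = Add(-9, Add(Add(Pow(F, 2), Mul(-3, F)), F)) = Add(-9, Add(Pow(F, 2), Mul(-2, F))) = Add(-9, Pow(F, 2), Mul(-2, F)))
Function('p')(B, w) = Add(-2, Mul(-4, w))
Function('K')(M) = Add(8, Mul(Add(-6, M), Add(-2, Mul(-3, M)))) (Function('K')(M) = Add(8, Mul(Add(M, Add(-9, Pow(-1, 2), Mul(-2, -1))), Add(M, Add(-2, Mul(-4, M))))) = Add(8, Mul(Add(M, Add(-9, 1, 2)), Add(-2, Mul(-3, M)))) = Add(8, Mul(Add(M, -6), Add(-2, Mul(-3, M)))) = Add(8, Mul(Add(-6, M), Add(-2, Mul(-3, M)))))
Mul(Mul(-2, 154), Function('K')(4)) = Mul(Mul(-2, 154), Add(20, Mul(-3, Pow(4, 2)), Mul(16, 4))) = Mul(-308, Add(20, Mul(-3, 16), 64)) = Mul(-308, Add(20, -48, 64)) = Mul(-308, 36) = -11088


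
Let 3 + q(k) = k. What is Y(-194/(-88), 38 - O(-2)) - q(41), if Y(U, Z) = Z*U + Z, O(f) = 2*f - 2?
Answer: 103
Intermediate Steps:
O(f) = -2 + 2*f
q(k) = -3 + k
Y(U, Z) = Z + U*Z (Y(U, Z) = U*Z + Z = Z + U*Z)
Y(-194/(-88), 38 - O(-2)) - q(41) = (38 - (-2 + 2*(-2)))*(1 - 194/(-88)) - (-3 + 41) = (38 - (-2 - 4))*(1 - 194*(-1/88)) - 1*38 = (38 - 1*(-6))*(1 + 97/44) - 38 = (38 + 6)*(141/44) - 38 = 44*(141/44) - 38 = 141 - 38 = 103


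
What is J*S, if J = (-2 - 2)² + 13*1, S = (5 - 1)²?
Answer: 464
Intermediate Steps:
S = 16 (S = 4² = 16)
J = 29 (J = (-4)² + 13 = 16 + 13 = 29)
J*S = 29*16 = 464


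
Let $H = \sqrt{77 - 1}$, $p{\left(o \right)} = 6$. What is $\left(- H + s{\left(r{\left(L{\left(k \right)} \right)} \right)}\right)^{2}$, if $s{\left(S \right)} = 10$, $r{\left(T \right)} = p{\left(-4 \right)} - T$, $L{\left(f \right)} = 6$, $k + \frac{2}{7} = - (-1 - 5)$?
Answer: $176 - 40 \sqrt{19} \approx 1.644$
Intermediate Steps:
$k = \frac{40}{7}$ ($k = - \frac{2}{7} - \left(-1 - 5\right) = - \frac{2}{7} - -6 = - \frac{2}{7} + 6 = \frac{40}{7} \approx 5.7143$)
$H = 2 \sqrt{19}$ ($H = \sqrt{76} = 2 \sqrt{19} \approx 8.7178$)
$r{\left(T \right)} = 6 - T$
$\left(- H + s{\left(r{\left(L{\left(k \right)} \right)} \right)}\right)^{2} = \left(- 2 \sqrt{19} + 10\right)^{2} = \left(10 - 2 \sqrt{19}\right)^{2}$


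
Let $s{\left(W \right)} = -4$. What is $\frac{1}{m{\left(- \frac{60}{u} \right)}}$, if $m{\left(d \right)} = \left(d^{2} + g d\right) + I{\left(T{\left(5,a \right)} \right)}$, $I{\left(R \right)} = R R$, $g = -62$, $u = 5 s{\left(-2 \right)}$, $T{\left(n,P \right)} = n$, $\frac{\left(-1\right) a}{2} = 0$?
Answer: $- \frac{1}{152} \approx -0.0065789$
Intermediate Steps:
$a = 0$ ($a = \left(-2\right) 0 = 0$)
$u = -20$ ($u = 5 \left(-4\right) = -20$)
$I{\left(R \right)} = R^{2}$
$m{\left(d \right)} = 25 + d^{2} - 62 d$ ($m{\left(d \right)} = \left(d^{2} - 62 d\right) + 5^{2} = \left(d^{2} - 62 d\right) + 25 = 25 + d^{2} - 62 d$)
$\frac{1}{m{\left(- \frac{60}{u} \right)}} = \frac{1}{25 + \left(- \frac{60}{-20}\right)^{2} - 62 \left(- \frac{60}{-20}\right)} = \frac{1}{25 + \left(\left(-60\right) \left(- \frac{1}{20}\right)\right)^{2} - 62 \left(\left(-60\right) \left(- \frac{1}{20}\right)\right)} = \frac{1}{25 + 3^{2} - 186} = \frac{1}{25 + 9 - 186} = \frac{1}{-152} = - \frac{1}{152}$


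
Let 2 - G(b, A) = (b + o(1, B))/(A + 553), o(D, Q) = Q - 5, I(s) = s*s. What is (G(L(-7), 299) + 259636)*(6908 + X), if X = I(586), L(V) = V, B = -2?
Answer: 6457608735280/71 ≈ 9.0952e+10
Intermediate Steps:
I(s) = s²
o(D, Q) = -5 + Q
X = 343396 (X = 586² = 343396)
G(b, A) = 2 - (-7 + b)/(553 + A) (G(b, A) = 2 - (b + (-5 - 2))/(A + 553) = 2 - (b - 7)/(553 + A) = 2 - (-7 + b)/(553 + A))
(G(L(-7), 299) + 259636)*(6908 + X) = ((1113 - 1*(-7) + 2*299)/(553 + 299) + 259636)*(6908 + 343396) = ((1113 + 7 + 598)/852 + 259636)*350304 = ((1/852)*1718 + 259636)*350304 = (859/426 + 259636)*350304 = (110605795/426)*350304 = 6457608735280/71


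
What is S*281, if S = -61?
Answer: -17141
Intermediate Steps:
S*281 = -61*281 = -17141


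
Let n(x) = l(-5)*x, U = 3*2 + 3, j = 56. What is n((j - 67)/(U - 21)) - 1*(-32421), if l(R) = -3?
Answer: 129673/4 ≈ 32418.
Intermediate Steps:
U = 9 (U = 6 + 3 = 9)
n(x) = -3*x
n((j - 67)/(U - 21)) - 1*(-32421) = -3*(56 - 67)/(9 - 21) - 1*(-32421) = -(-33)/(-12) + 32421 = -(-33)*(-1)/12 + 32421 = -3*11/12 + 32421 = -11/4 + 32421 = 129673/4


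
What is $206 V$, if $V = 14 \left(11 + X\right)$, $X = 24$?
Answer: $100940$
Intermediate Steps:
$V = 490$ ($V = 14 \left(11 + 24\right) = 14 \cdot 35 = 490$)
$206 V = 206 \cdot 490 = 100940$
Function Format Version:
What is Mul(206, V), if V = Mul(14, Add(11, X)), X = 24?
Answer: 100940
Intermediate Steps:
V = 490 (V = Mul(14, Add(11, 24)) = Mul(14, 35) = 490)
Mul(206, V) = Mul(206, 490) = 100940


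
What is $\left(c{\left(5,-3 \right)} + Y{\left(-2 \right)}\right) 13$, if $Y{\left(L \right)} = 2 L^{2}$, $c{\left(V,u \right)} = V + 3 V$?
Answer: $364$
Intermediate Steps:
$c{\left(V,u \right)} = 4 V$
$\left(c{\left(5,-3 \right)} + Y{\left(-2 \right)}\right) 13 = \left(4 \cdot 5 + 2 \left(-2\right)^{2}\right) 13 = \left(20 + 2 \cdot 4\right) 13 = \left(20 + 8\right) 13 = 28 \cdot 13 = 364$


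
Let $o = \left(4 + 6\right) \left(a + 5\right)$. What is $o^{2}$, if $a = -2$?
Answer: $900$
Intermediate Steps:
$o = 30$ ($o = \left(4 + 6\right) \left(-2 + 5\right) = 10 \cdot 3 = 30$)
$o^{2} = 30^{2} = 900$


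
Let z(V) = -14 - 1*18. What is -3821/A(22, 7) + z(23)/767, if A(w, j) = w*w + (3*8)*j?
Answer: -2951571/500084 ≈ -5.9022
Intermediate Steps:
A(w, j) = w² + 24*j
z(V) = -32 (z(V) = -14 - 18 = -32)
-3821/A(22, 7) + z(23)/767 = -3821/(22² + 24*7) - 32/767 = -3821/(484 + 168) - 32*1/767 = -3821/652 - 32/767 = -2951571/500084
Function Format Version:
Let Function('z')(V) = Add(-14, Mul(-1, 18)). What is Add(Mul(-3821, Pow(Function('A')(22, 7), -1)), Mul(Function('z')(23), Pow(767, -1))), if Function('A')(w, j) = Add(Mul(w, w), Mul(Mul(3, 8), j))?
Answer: Rational(-2951571, 500084) ≈ -5.9022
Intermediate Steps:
Function('A')(w, j) = Add(Pow(w, 2), Mul(24, j))
Function('z')(V) = -32 (Function('z')(V) = Add(-14, -18) = -32)
Add(Mul(-3821, Pow(Function('A')(22, 7), -1)), Mul(Function('z')(23), Pow(767, -1))) = Add(Mul(-3821, Pow(Add(Pow(22, 2), Mul(24, 7)), -1)), Mul(-32, Pow(767, -1))) = Add(Mul(-3821, Pow(Add(484, 168), -1)), Mul(-32, Rational(1, 767))) = Add(Mul(-3821, Pow(652, -1)), Rational(-32, 767)) = Add(Mul(-3821, Rational(1, 652)), Rational(-32, 767)) = Add(Rational(-3821, 652), Rational(-32, 767)) = Rational(-2951571, 500084)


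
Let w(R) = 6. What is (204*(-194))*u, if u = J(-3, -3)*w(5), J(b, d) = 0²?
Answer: 0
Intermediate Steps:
J(b, d) = 0
u = 0 (u = 0*6 = 0)
(204*(-194))*u = (204*(-194))*0 = -39576*0 = 0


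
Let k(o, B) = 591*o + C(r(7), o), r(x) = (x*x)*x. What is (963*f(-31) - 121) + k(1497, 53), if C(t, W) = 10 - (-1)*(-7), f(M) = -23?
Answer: 862460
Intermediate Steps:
r(x) = x³ (r(x) = x²*x = x³)
C(t, W) = 3 (C(t, W) = 10 - 1*7 = 10 - 7 = 3)
k(o, B) = 3 + 591*o (k(o, B) = 591*o + 3 = 3 + 591*o)
(963*f(-31) - 121) + k(1497, 53) = (963*(-23) - 121) + (3 + 591*1497) = (-22149 - 121) + (3 + 884727) = -22270 + 884730 = 862460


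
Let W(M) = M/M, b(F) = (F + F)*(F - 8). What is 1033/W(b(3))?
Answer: 1033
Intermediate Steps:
b(F) = 2*F*(-8 + F) (b(F) = (2*F)*(-8 + F) = 2*F*(-8 + F))
W(M) = 1
1033/W(b(3)) = 1033/1 = 1033*1 = 1033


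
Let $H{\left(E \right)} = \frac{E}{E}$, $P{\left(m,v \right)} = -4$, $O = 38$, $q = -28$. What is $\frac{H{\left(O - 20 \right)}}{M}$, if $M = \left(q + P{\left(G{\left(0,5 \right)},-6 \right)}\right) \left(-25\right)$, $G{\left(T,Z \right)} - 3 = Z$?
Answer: $\frac{1}{800} \approx 0.00125$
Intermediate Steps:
$G{\left(T,Z \right)} = 3 + Z$
$H{\left(E \right)} = 1$
$M = 800$ ($M = \left(-28 - 4\right) \left(-25\right) = \left(-32\right) \left(-25\right) = 800$)
$\frac{H{\left(O - 20 \right)}}{M} = 1 \cdot \frac{1}{800} = \frac{1}{800}$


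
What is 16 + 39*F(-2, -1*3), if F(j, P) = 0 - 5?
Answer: -179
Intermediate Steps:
F(j, P) = -5
16 + 39*F(-2, -1*3) = 16 + 39*(-5) = 16 - 195 = -179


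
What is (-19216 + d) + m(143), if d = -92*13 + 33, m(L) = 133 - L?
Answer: -20389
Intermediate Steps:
d = -1163 (d = -1196 + 33 = -1163)
(-19216 + d) + m(143) = (-19216 - 1163) + (133 - 1*143) = -20379 + (133 - 143) = -20379 - 10 = -20389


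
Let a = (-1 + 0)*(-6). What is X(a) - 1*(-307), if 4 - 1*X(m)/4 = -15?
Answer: 383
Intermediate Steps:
a = 6 (a = -1*(-6) = 6)
X(m) = 76 (X(m) = 16 - 4*(-15) = 16 + 60 = 76)
X(a) - 1*(-307) = 76 - 1*(-307) = 76 + 307 = 383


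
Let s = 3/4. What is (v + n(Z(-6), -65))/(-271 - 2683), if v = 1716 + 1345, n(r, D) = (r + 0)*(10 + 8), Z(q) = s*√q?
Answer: -3061/2954 - 27*I*√6/5908 ≈ -1.0362 - 0.011194*I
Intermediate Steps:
s = ¾ (s = 3*(¼) = ¾ ≈ 0.75000)
Z(q) = 3*√q/4
n(r, D) = 18*r (n(r, D) = r*18 = 18*r)
v = 3061
(v + n(Z(-6), -65))/(-271 - 2683) = (3061 + 18*(3*√(-6)/4))/(-271 - 2683) = (3061 + 18*(3*(I*√6)/4))/(-2954) = (3061 + 18*(3*I*√6/4))*(-1/2954) = (3061 + 27*I*√6/2)*(-1/2954) = -3061/2954 - 27*I*√6/5908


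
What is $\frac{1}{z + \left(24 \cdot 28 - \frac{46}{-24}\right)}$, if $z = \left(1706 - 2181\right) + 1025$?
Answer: $\frac{12}{14687} \approx 0.00081705$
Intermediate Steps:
$z = 550$ ($z = -475 + 1025 = 550$)
$\frac{1}{z + \left(24 \cdot 28 - \frac{46}{-24}\right)} = \frac{1}{550 + \left(24 \cdot 28 - \frac{46}{-24}\right)} = \frac{1}{550 + \left(672 - - \frac{23}{12}\right)} = \frac{1}{550 + \left(672 + \frac{23}{12}\right)} = \frac{1}{550 + \frac{8087}{12}} = \frac{1}{\frac{14687}{12}} = \frac{12}{14687}$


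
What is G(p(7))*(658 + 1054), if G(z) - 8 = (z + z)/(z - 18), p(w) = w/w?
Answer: 229408/17 ≈ 13495.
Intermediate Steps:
p(w) = 1
G(z) = 8 + 2*z/(-18 + z) (G(z) = 8 + (z + z)/(z - 18) = 8 + (2*z)/(-18 + z) = 8 + 2*z/(-18 + z))
G(p(7))*(658 + 1054) = (2*(-72 + 5*1)/(-18 + 1))*(658 + 1054) = (2*(-72 + 5)/(-17))*1712 = (2*(-1/17)*(-67))*1712 = (134/17)*1712 = 229408/17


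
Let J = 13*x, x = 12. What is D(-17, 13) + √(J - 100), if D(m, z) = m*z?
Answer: -221 + 2*√14 ≈ -213.52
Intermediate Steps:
J = 156 (J = 13*12 = 156)
D(-17, 13) + √(J - 100) = -17*13 + √(156 - 100) = -221 + √56 = -221 + 2*√14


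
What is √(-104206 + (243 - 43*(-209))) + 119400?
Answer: 119400 + 16*I*√371 ≈ 1.194e+5 + 308.18*I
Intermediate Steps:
√(-104206 + (243 - 43*(-209))) + 119400 = √(-104206 + (243 + 8987)) + 119400 = √(-104206 + 9230) + 119400 = √(-94976) + 119400 = 16*I*√371 + 119400 = 119400 + 16*I*√371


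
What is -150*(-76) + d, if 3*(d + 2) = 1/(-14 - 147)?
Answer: 5505233/483 ≈ 11398.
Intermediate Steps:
d = -967/483 (d = -2 + 1/(3*(-14 - 147)) = -2 + (⅓)/(-161) = -2 + (⅓)*(-1/161) = -2 - 1/483 = -967/483 ≈ -2.0021)
-150*(-76) + d = -150*(-76) - 967/483 = 11400 - 967/483 = 5505233/483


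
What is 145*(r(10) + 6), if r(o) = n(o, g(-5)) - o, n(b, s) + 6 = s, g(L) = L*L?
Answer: 2175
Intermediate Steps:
g(L) = L²
n(b, s) = -6 + s
r(o) = 19 - o (r(o) = (-6 + (-5)²) - o = (-6 + 25) - o = 19 - o)
145*(r(10) + 6) = 145*((19 - 1*10) + 6) = 145*((19 - 10) + 6) = 145*(9 + 6) = 145*15 = 2175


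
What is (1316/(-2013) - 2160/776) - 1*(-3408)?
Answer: 664778326/195261 ≈ 3404.6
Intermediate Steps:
(1316/(-2013) - 2160/776) - 1*(-3408) = (1316*(-1/2013) - 2160*1/776) + 3408 = (-1316/2013 - 270/97) + 3408 = -671162/195261 + 3408 = 664778326/195261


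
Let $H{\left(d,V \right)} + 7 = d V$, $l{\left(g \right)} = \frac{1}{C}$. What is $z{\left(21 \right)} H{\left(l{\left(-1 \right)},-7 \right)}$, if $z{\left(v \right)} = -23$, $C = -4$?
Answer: $\frac{483}{4} \approx 120.75$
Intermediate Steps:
$l{\left(g \right)} = - \frac{1}{4}$ ($l{\left(g \right)} = \frac{1}{-4} = - \frac{1}{4}$)
$H{\left(d,V \right)} = -7 + V d$ ($H{\left(d,V \right)} = -7 + d V = -7 + V d$)
$z{\left(21 \right)} H{\left(l{\left(-1 \right)},-7 \right)} = - 23 \left(-7 - - \frac{7}{4}\right) = - 23 \left(-7 + \frac{7}{4}\right) = \left(-23\right) \left(- \frac{21}{4}\right) = \frac{483}{4}$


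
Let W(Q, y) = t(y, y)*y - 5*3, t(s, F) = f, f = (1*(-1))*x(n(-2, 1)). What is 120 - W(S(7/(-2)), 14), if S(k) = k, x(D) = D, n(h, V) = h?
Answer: 107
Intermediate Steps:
f = 2 (f = (1*(-1))*(-2) = -1*(-2) = 2)
t(s, F) = 2
W(Q, y) = -15 + 2*y (W(Q, y) = 2*y - 5*3 = 2*y - 15 = -15 + 2*y)
120 - W(S(7/(-2)), 14) = 120 - (-15 + 2*14) = 120 - (-15 + 28) = 120 - 1*13 = 120 - 13 = 107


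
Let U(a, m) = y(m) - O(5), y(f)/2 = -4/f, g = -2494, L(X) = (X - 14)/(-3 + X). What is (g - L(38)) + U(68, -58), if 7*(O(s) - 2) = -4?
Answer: -2533416/1015 ≈ -2496.0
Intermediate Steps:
O(s) = 10/7 (O(s) = 2 + (⅐)*(-4) = 2 - 4/7 = 10/7)
L(X) = (-14 + X)/(-3 + X)
y(f) = -8/f (y(f) = 2*(-4/f) = -8/f)
U(a, m) = -10/7 - 8/m (U(a, m) = -8/m - 1*10/7 = -8/m - 10/7 = -10/7 - 8/m)
(g - L(38)) + U(68, -58) = (-2494 - (-14 + 38)/(-3 + 38)) + (-10/7 - 8/(-58)) = (-2494 - 24/35) + (-10/7 - 8*(-1/58)) = (-2494 - 24/35) + (-10/7 + 4/29) = (-2494 - 1*24/35) - 262/203 = (-2494 - 24/35) - 262/203 = -87314/35 - 262/203 = -2533416/1015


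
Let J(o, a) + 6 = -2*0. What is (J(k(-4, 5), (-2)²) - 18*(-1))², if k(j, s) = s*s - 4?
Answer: 144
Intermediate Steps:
k(j, s) = -4 + s² (k(j, s) = s² - 4 = -4 + s²)
J(o, a) = -6 (J(o, a) = -6 - 2*0 = -6 + 0 = -6)
(J(k(-4, 5), (-2)²) - 18*(-1))² = (-6 - 18*(-1))² = (-6 + 18)² = 12² = 144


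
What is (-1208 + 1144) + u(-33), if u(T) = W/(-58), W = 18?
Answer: -1865/29 ≈ -64.310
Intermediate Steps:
u(T) = -9/29 (u(T) = 18/(-58) = 18*(-1/58) = -9/29)
(-1208 + 1144) + u(-33) = (-1208 + 1144) - 9/29 = -64 - 9/29 = -1865/29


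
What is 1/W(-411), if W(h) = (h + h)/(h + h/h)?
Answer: 205/411 ≈ 0.49878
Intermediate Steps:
W(h) = 2*h/(1 + h) (W(h) = (2*h)/(h + 1) = (2*h)/(1 + h) = 2*h/(1 + h))
1/W(-411) = 1/(2*(-411)/(1 - 411)) = 1/(2*(-411)/(-410)) = 1/(2*(-411)*(-1/410)) = 1/(411/205) = 205/411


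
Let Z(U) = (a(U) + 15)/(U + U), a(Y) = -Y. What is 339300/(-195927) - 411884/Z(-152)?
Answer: 8177499687724/10906603 ≈ 7.4978e+5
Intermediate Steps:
Z(U) = (15 - U)/(2*U) (Z(U) = (-U + 15)/(U + U) = (15 - U)/((2*U)) = (15 - U)*(1/(2*U)) = (15 - U)/(2*U))
339300/(-195927) - 411884/Z(-152) = 339300/(-195927) - 411884*(-304/(15 - 1*(-152))) = 339300*(-1/195927) - 411884*(-304/(15 + 152)) = -113100/65309 - 411884/((1/2)*(-1/152)*167) = -113100/65309 - 411884/(-167/304) = -113100/65309 - 411884*(-304/167) = -113100/65309 + 125212736/167 = 8177499687724/10906603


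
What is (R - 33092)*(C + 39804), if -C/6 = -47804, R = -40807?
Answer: -24137482572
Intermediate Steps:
C = 286824 (C = -6*(-47804) = 286824)
(R - 33092)*(C + 39804) = (-40807 - 33092)*(286824 + 39804) = -73899*326628 = -24137482572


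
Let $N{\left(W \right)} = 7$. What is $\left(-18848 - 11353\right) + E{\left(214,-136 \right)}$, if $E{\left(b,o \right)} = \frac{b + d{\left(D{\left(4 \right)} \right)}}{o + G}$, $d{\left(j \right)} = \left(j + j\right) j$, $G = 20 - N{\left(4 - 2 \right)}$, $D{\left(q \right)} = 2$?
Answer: $- \frac{1238315}{41} \approx -30203.0$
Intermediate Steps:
$G = 13$ ($G = 20 - 7 = 13$)
$d{\left(j \right)} = 2 j^{2}$ ($d{\left(j \right)} = 2 j j = 2 j^{2}$)
$E{\left(b,o \right)} = \frac{8 + b}{13 + o}$ ($E{\left(b,o \right)} = \frac{b + 2 \cdot 2^{2}}{o + 13} = \frac{b + 2 \cdot 4}{13 + o} = \frac{b + 8}{13 + o} = \frac{8 + b}{13 + o}$)
$\left(-18848 - 11353\right) + E{\left(214,-136 \right)} = \left(-18848 - 11353\right) + \frac{8 + 214}{13 - 136} = \left(-18848 - 11353\right) + \frac{1}{-123} \cdot 222 = -30201 - \frac{74}{41} = - \frac{1238315}{41}$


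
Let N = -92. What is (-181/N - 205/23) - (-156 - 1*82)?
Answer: 21257/92 ≈ 231.05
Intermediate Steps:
(-181/N - 205/23) - (-156 - 1*82) = (-181/(-92) - 205/23) - (-156 - 1*82) = (-181*(-1/92) - 205*1/23) - (-156 - 82) = (181/92 - 205/23) - 1*(-238) = -639/92 + 238 = 21257/92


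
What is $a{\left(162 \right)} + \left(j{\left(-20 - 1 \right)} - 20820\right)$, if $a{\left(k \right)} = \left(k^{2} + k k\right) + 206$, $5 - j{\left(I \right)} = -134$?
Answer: $32013$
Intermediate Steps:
$j{\left(I \right)} = 139$ ($j{\left(I \right)} = 5 - -134 = 5 + 134 = 139$)
$a{\left(k \right)} = 206 + 2 k^{2}$ ($a{\left(k \right)} = \left(k^{2} + k^{2}\right) + 206 = 2 k^{2} + 206 = 206 + 2 k^{2}$)
$a{\left(162 \right)} + \left(j{\left(-20 - 1 \right)} - 20820\right) = \left(206 + 2 \cdot 162^{2}\right) + \left(139 - 20820\right) = \left(206 + 2 \cdot 26244\right) - 20681 = \left(206 + 52488\right) - 20681 = 52694 - 20681 = 32013$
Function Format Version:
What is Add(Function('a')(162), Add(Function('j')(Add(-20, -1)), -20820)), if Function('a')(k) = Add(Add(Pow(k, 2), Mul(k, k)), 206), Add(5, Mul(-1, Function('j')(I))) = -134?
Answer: 32013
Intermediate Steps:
Function('j')(I) = 139 (Function('j')(I) = Add(5, Mul(-1, -134)) = Add(5, 134) = 139)
Function('a')(k) = Add(206, Mul(2, Pow(k, 2))) (Function('a')(k) = Add(Add(Pow(k, 2), Pow(k, 2)), 206) = Add(Mul(2, Pow(k, 2)), 206) = Add(206, Mul(2, Pow(k, 2))))
Add(Function('a')(162), Add(Function('j')(Add(-20, -1)), -20820)) = Add(Add(206, Mul(2, Pow(162, 2))), Add(139, -20820)) = Add(Add(206, Mul(2, 26244)), -20681) = Add(Add(206, 52488), -20681) = Add(52694, -20681) = 32013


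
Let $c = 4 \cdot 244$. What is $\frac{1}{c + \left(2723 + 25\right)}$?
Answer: $\frac{1}{3724} \approx 0.00026853$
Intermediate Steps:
$c = 976$
$\frac{1}{c + \left(2723 + 25\right)} = \frac{1}{976 + \left(2723 + 25\right)} = \frac{1}{976 + 2748} = \frac{1}{3724}$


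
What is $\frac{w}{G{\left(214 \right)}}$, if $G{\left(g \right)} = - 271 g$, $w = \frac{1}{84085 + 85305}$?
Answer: $- \frac{1}{9823603660} \approx -1.018 \cdot 10^{-10}$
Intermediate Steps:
$w = \frac{1}{169390} \approx 5.9035 \cdot 10^{-6}$
$\frac{w}{G{\left(214 \right)}} = \frac{1}{169390 \left(\left(-271\right) 214\right)} = \frac{1}{169390 \left(-57994\right)} = \frac{1}{169390} \left(- \frac{1}{57994}\right) = - \frac{1}{9823603660}$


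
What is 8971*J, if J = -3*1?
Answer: -26913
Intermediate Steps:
J = -3
8971*J = 8971*(-3) = -26913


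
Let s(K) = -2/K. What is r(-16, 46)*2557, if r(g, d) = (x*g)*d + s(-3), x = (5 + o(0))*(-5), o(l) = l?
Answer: 141151514/3 ≈ 4.7050e+7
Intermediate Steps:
x = -25 (x = (5 + 0)*(-5) = 5*(-5) = -25)
r(g, d) = ⅔ - 25*d*g (r(g, d) = (-25*g)*d - 2/(-3) = -25*d*g - 2*(-⅓) = -25*d*g + ⅔ = ⅔ - 25*d*g)
r(-16, 46)*2557 = (⅔ - 25*46*(-16))*2557 = (⅔ + 18400)*2557 = (55202/3)*2557 = 141151514/3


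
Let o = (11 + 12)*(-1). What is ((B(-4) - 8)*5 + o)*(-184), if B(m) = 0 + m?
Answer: 15272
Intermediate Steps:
B(m) = m
o = -23 (o = 23*(-1) = -23)
((B(-4) - 8)*5 + o)*(-184) = ((-4 - 8)*5 - 23)*(-184) = (-12*5 - 23)*(-184) = (-60 - 23)*(-184) = -83*(-184) = 15272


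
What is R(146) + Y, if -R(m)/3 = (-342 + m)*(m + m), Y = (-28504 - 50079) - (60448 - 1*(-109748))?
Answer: -77083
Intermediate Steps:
Y = -248779 (Y = -78583 - (60448 + 109748) = -78583 - 1*170196 = -78583 - 170196 = -248779)
R(m) = -6*m*(-342 + m) (R(m) = -3*(-342 + m)*(m + m) = -3*(-342 + m)*2*m = -6*m*(-342 + m))
R(146) + Y = 6*146*(342 - 1*146) - 248779 = 6*146*(342 - 146) - 248779 = 6*146*196 - 248779 = 171696 - 248779 = -77083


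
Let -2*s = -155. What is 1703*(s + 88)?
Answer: 563693/2 ≈ 2.8185e+5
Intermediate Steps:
s = 155/2 (s = -½*(-155) = 155/2 ≈ 77.500)
1703*(s + 88) = 1703*(155/2 + 88) = 1703*(331/2) = 563693/2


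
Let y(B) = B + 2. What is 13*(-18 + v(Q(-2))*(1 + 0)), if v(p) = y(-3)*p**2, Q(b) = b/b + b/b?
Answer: -286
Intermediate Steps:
y(B) = 2 + B
Q(b) = 2 (Q(b) = 1 + 1 = 2)
v(p) = -p**2 (v(p) = (2 - 3)*p**2 = -p**2)
13*(-18 + v(Q(-2))*(1 + 0)) = 13*(-18 + (-1*2**2)*(1 + 0)) = 13*(-18 - 1*4*1) = 13*(-18 - 4*1) = 13*(-18 - 4) = 13*(-22) = -286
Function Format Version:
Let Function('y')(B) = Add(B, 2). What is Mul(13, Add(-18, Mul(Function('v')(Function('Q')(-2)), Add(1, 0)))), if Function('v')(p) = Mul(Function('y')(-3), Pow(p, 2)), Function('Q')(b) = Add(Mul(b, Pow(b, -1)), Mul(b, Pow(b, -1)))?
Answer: -286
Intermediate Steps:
Function('y')(B) = Add(2, B)
Function('Q')(b) = 2 (Function('Q')(b) = Add(1, 1) = 2)
Function('v')(p) = Mul(-1, Pow(p, 2)) (Function('v')(p) = Mul(Add(2, -3), Pow(p, 2)) = Mul(-1, Pow(p, 2)))
Mul(13, Add(-18, Mul(Function('v')(Function('Q')(-2)), Add(1, 0)))) = Mul(13, Add(-18, Mul(Mul(-1, Pow(2, 2)), Add(1, 0)))) = Mul(13, Add(-18, Mul(Mul(-1, 4), 1))) = Mul(13, Add(-18, Mul(-4, 1))) = Mul(13, Add(-18, -4)) = Mul(13, -22) = -286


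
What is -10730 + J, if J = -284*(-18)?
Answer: -5618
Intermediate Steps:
J = 5112
-10730 + J = -10730 + 5112 = -5618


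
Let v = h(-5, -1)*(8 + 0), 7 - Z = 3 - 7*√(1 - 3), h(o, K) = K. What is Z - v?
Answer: 12 + 7*I*√2 ≈ 12.0 + 9.8995*I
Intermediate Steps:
Z = 4 + 7*I*√2 (Z = 7 - (3 - 7*√(1 - 3)) = 7 - (3 - 7*I*√2) = 7 + (-3 + 7*I*√2) = 4 + 7*I*√2 ≈ 4.0 + 9.8995*I)
v = -8 (v = -(8 + 0) = -1*8 = -8)
Z - v = (4 + 7*I*√2) - 1*(-8) = (4 + 7*I*√2) + 8 = 12 + 7*I*√2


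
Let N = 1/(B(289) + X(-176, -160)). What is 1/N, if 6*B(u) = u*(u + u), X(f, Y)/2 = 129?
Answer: 84295/3 ≈ 28098.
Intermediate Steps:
X(f, Y) = 258 (X(f, Y) = 2*129 = 258)
B(u) = u**2/3 (B(u) = (u*(u + u))/6 = (u*(2*u))/6 = (2*u**2)/6 = u**2/3)
N = 3/84295 (N = 1/((1/3)*289**2 + 258) = 1/((1/3)*83521 + 258) = 1/(83521/3 + 258) = 1/(84295/3) = 3/84295 ≈ 3.5589e-5)
1/N = 1/(3/84295) = 84295/3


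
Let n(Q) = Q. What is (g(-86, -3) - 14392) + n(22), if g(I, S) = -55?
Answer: -14425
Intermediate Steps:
(g(-86, -3) - 14392) + n(22) = (-55 - 14392) + 22 = -14447 + 22 = -14425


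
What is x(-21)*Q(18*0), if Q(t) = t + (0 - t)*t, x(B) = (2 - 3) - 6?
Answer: 0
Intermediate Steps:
x(B) = -7 (x(B) = -1 - 6 = -7)
Q(t) = t - t**2 (Q(t) = t + (-t)*t = t - t**2)
x(-21)*Q(18*0) = -7*18*0*(1 - 18*0) = -0*(1 - 1*0) = -0*(1 + 0) = -0 = -7*0 = 0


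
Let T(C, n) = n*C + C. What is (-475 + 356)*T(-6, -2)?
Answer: -714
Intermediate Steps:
T(C, n) = C + C*n (T(C, n) = C*n + C = C + C*n)
(-475 + 356)*T(-6, -2) = (-475 + 356)*(-6*(1 - 2)) = -(-714)*(-1) = -119*6 = -714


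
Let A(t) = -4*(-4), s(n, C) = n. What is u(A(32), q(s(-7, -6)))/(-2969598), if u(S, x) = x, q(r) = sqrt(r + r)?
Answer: -I*sqrt(14)/2969598 ≈ -1.26e-6*I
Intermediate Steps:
q(r) = sqrt(2)*sqrt(r) (q(r) = sqrt(2*r) = sqrt(2)*sqrt(r))
A(t) = 16
u(A(32), q(s(-7, -6)))/(-2969598) = (sqrt(2)*sqrt(-7))/(-2969598) = (sqrt(2)*(I*sqrt(7)))*(-1/2969598) = (I*sqrt(14))*(-1/2969598) = -I*sqrt(14)/2969598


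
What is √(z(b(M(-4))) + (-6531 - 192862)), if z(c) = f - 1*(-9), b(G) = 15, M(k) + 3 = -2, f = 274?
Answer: I*√199110 ≈ 446.22*I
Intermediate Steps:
M(k) = -5 (M(k) = -3 - 2 = -5)
z(c) = 283 (z(c) = 274 - 1*(-9) = 274 + 9 = 283)
√(z(b(M(-4))) + (-6531 - 192862)) = √(283 + (-6531 - 192862)) = √(283 - 199393) = √(-199110) = I*√199110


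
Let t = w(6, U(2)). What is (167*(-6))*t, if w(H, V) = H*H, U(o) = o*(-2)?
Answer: -36072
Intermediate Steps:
U(o) = -2*o
w(H, V) = H**2
t = 36 (t = 6**2 = 36)
(167*(-6))*t = (167*(-6))*36 = -1002*36 = -36072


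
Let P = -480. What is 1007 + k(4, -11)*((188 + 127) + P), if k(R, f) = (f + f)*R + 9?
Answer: 14042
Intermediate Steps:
k(R, f) = 9 + 2*R*f (k(R, f) = (2*f)*R + 9 = 2*R*f + 9 = 9 + 2*R*f)
1007 + k(4, -11)*((188 + 127) + P) = 1007 + (9 + 2*4*(-11))*((188 + 127) - 480) = 1007 + (9 - 88)*(315 - 480) = 1007 - 79*(-165) = 1007 + 13035 = 14042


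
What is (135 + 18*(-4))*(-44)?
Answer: -2772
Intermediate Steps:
(135 + 18*(-4))*(-44) = (135 - 72)*(-44) = 63*(-44) = -2772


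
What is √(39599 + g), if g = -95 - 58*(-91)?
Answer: √44782 ≈ 211.62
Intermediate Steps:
g = 5183 (g = -95 + 5278 = 5183)
√(39599 + g) = √(39599 + 5183) = √44782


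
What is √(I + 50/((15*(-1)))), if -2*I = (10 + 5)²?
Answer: I*√4170/6 ≈ 10.763*I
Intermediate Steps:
I = -225/2 (I = -(10 + 5)²/2 = -½*15² = -½*225 = -225/2 ≈ -112.50)
√(I + 50/((15*(-1)))) = √(-225/2 + 50/((15*(-1)))) = √(-225/2 + 50/(-15)) = √(-225/2 + 50*(-1/15)) = √(-225/2 - 10/3) = √(-695/6) = I*√4170/6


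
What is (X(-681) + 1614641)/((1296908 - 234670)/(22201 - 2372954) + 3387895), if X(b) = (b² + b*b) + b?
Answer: 5974396435946/7964103272697 ≈ 0.75017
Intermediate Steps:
X(b) = b + 2*b² (X(b) = (b² + b²) + b = 2*b² + b = b + 2*b²)
(X(-681) + 1614641)/((1296908 - 234670)/(22201 - 2372954) + 3387895) = (-681*(1 + 2*(-681)) + 1614641)/((1296908 - 234670)/(22201 - 2372954) + 3387895) = (-681*(1 - 1362) + 1614641)/(1062238/(-2350753) + 3387895) = (-681*(-1361) + 1614641)/(1062238*(-1/2350753) + 3387895) = (926841 + 1614641)/(-1062238/2350753 + 3387895) = 2541482/(7964103272697/2350753) = 2541482*(2350753/7964103272697) = 5974396435946/7964103272697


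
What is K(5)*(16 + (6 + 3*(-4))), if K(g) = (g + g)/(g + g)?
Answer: 10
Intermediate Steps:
K(g) = 1 (K(g) = (2*g)/((2*g)) = (2*g)*(1/(2*g)) = 1)
K(5)*(16 + (6 + 3*(-4))) = 1*(16 + (6 + 3*(-4))) = 1*(16 + (6 - 12)) = 1*(16 - 6) = 1*10 = 10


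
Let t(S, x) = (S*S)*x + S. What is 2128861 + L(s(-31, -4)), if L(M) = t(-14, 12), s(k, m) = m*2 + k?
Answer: 2131199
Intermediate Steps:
t(S, x) = S + x*S² (t(S, x) = S²*x + S = x*S² + S = S + x*S²)
s(k, m) = k + 2*m (s(k, m) = 2*m + k = k + 2*m)
L(M) = 2338 (L(M) = -14*(1 - 14*12) = -14*(1 - 168) = -14*(-167) = 2338)
2128861 + L(s(-31, -4)) = 2128861 + 2338 = 2131199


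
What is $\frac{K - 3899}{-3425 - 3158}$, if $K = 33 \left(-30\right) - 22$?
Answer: $\frac{4911}{6583} \approx 0.74601$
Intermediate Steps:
$K = -1012$ ($K = -990 - 22 = -1012$)
$\frac{K - 3899}{-3425 - 3158} = \frac{-1012 - 3899}{-3425 - 3158} = - \frac{4911}{-6583} = \left(-4911\right) \left(- \frac{1}{6583}\right) = \frac{4911}{6583}$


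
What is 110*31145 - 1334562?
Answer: 2091388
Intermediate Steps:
110*31145 - 1334562 = 3425950 - 1334562 = 2091388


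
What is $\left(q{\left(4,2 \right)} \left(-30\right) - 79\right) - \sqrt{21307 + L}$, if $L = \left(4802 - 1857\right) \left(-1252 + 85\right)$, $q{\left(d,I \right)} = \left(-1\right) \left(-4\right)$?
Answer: $-199 - 2 i \sqrt{853877} \approx -199.0 - 1848.1 i$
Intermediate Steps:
$q{\left(d,I \right)} = 4$
$L = -3436815$ ($L = 2945 \left(-1167\right) = -3436815$)
$\left(q{\left(4,2 \right)} \left(-30\right) - 79\right) - \sqrt{21307 + L} = \left(4 \left(-30\right) - 79\right) - \sqrt{21307 - 3436815} = \left(-120 - 79\right) - \sqrt{-3415508} = -199 - 2 i \sqrt{853877}$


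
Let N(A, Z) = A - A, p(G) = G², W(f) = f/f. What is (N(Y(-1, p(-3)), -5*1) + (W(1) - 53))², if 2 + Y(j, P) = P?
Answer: 2704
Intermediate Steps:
W(f) = 1
Y(j, P) = -2 + P
N(A, Z) = 0
(N(Y(-1, p(-3)), -5*1) + (W(1) - 53))² = (0 + (1 - 53))² = (0 - 52)² = (-52)² = 2704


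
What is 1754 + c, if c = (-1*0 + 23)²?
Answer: 2283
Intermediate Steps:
c = 529 (c = (0 + 23)² = 23² = 529)
1754 + c = 1754 + 529 = 2283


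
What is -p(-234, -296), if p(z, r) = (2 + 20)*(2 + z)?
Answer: 5104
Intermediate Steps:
p(z, r) = 44 + 22*z (p(z, r) = 22*(2 + z) = 44 + 22*z)
-p(-234, -296) = -(44 + 22*(-234)) = -(44 - 5148) = -1*(-5104) = 5104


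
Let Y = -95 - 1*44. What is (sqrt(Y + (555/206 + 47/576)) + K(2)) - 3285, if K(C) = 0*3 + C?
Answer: -3283 + I*sqrt(832436833)/2472 ≈ -3283.0 + 11.672*I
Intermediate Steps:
Y = -139 (Y = -95 - 44 = -139)
K(C) = C (K(C) = 0 + C = C)
(sqrt(Y + (555/206 + 47/576)) + K(2)) - 3285 = (sqrt(-139 + (555/206 + 47/576)) + 2) - 3285 = (sqrt(-139 + 164681/59328) + 2) - 3285 = (sqrt(-8081911/59328) + 2) - 3285 = (I*sqrt(832436833)/2472 + 2) - 3285 = (2 + I*sqrt(832436833)/2472) - 3285 = -3283 + I*sqrt(832436833)/2472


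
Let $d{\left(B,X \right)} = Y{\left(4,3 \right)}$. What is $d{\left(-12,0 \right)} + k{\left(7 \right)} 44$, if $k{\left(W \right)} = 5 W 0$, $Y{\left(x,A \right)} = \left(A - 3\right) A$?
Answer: $0$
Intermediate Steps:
$Y{\left(x,A \right)} = A \left(-3 + A\right)$ ($Y{\left(x,A \right)} = \left(-3 + A\right) A = A \left(-3 + A\right)$)
$d{\left(B,X \right)} = 0$ ($d{\left(B,X \right)} = 3 \left(-3 + 3\right) = 3 \cdot 0 = 0$)
$k{\left(W \right)} = 0$
$d{\left(-12,0 \right)} + k{\left(7 \right)} 44 = 0 + 0 \cdot 44 = 0 + 0 = 0$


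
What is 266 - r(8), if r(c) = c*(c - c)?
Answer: 266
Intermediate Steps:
r(c) = 0 (r(c) = c*0 = 0)
266 - r(8) = 266 - 1*0 = 266 + 0 = 266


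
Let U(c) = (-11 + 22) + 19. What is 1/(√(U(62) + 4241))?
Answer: √4271/4271 ≈ 0.015302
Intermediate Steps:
U(c) = 30 (U(c) = 11 + 19 = 30)
1/(√(U(62) + 4241)) = 1/(√(30 + 4241)) = 1/(√4271) = √4271/4271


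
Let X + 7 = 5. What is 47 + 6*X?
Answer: 35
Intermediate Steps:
X = -2 (X = -7 + 5 = -2)
47 + 6*X = 47 + 6*(-2) = 47 - 12 = 35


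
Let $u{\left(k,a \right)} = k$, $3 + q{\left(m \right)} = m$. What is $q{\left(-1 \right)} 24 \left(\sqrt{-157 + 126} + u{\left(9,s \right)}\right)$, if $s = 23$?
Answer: $-864 - 96 i \sqrt{31} \approx -864.0 - 534.51 i$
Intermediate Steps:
$q{\left(m \right)} = -3 + m$
$q{\left(-1 \right)} 24 \left(\sqrt{-157 + 126} + u{\left(9,s \right)}\right) = \left(-3 - 1\right) 24 \left(\sqrt{-157 + 126} + 9\right) = \left(-4\right) 24 \left(\sqrt{-31} + 9\right) = - 96 \left(i \sqrt{31} + 9\right) = - 96 \left(9 + i \sqrt{31}\right) = -864 - 96 i \sqrt{31}$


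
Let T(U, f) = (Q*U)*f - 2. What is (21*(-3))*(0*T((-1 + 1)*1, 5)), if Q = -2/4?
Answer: 0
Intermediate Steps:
Q = -1/2 (Q = -2*1/4 = -1/2 ≈ -0.50000)
T(U, f) = -2 - U*f/2 (T(U, f) = (-U/2)*f - 2 = -U*f/2 - 2 = -2 - U*f/2)
(21*(-3))*(0*T((-1 + 1)*1, 5)) = (21*(-3))*(0*(-2 - 1/2*(-1 + 1)*1*5)) = -0*(-2 - 1/2*0*1*5) = -0*(-2 - 1/2*0*5) = -0*(-2 + 0) = -0*(-2) = -63*0 = 0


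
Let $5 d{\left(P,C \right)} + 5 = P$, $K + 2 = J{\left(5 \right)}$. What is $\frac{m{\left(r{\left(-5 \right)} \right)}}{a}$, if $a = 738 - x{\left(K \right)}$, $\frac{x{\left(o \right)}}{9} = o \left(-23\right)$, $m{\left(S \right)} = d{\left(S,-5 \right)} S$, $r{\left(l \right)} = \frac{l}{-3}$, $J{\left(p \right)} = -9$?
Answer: $\frac{10}{13851} \approx 0.00072197$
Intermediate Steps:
$r{\left(l \right)} = - \frac{l}{3}$ ($r{\left(l \right)} = l \left(- \frac{1}{3}\right) = - \frac{l}{3}$)
$K = -11$ ($K = -2 - 9 = -11$)
$d{\left(P,C \right)} = -1 + \frac{P}{5}$
$m{\left(S \right)} = S \left(-1 + \frac{S}{5}\right)$ ($m{\left(S \right)} = \left(-1 + \frac{S}{5}\right) S = S \left(-1 + \frac{S}{5}\right)$)
$x{\left(o \right)} = - 207 o$ ($x{\left(o \right)} = 9 o \left(-23\right) = 9 \left(- 23 o\right) = - 207 o$)
$a = -1539$ ($a = 738 - \left(-207\right) \left(-11\right) = 738 - 2277 = -1539$)
$\frac{m{\left(r{\left(-5 \right)} \right)}}{a} = \frac{\frac{1}{5} \left(\left(- \frac{1}{3}\right) \left(-5\right)\right) \left(-5 - - \frac{5}{3}\right)}{-1539} = \frac{1}{5} \cdot \frac{5}{3} \left(-5 + \frac{5}{3}\right) \left(- \frac{1}{1539}\right) = \frac{1}{5} \cdot \frac{5}{3} \left(- \frac{10}{3}\right) \left(- \frac{1}{1539}\right) = \left(- \frac{10}{9}\right) \left(- \frac{1}{1539}\right) = \frac{10}{13851}$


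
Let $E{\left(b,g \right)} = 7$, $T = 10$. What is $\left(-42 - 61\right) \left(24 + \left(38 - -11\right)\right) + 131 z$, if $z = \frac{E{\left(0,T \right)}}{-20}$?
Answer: $- \frac{151297}{20} \approx -7564.9$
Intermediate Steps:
$z = - \frac{7}{20}$ ($z = \frac{7}{-20} = 7 \left(- \frac{1}{20}\right) = - \frac{7}{20} \approx -0.35$)
$\left(-42 - 61\right) \left(24 + \left(38 - -11\right)\right) + 131 z = \left(-42 - 61\right) \left(24 + \left(38 - -11\right)\right) + 131 \left(- \frac{7}{20}\right) = - 103 \left(24 + \left(38 + 11\right)\right) - \frac{917}{20} = - 103 \left(24 + 49\right) - \frac{917}{20} = \left(-103\right) 73 - \frac{917}{20} = -7519 - \frac{917}{20} = - \frac{151297}{20}$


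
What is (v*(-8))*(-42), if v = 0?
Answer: 0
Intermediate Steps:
(v*(-8))*(-42) = (0*(-8))*(-42) = 0*(-42) = 0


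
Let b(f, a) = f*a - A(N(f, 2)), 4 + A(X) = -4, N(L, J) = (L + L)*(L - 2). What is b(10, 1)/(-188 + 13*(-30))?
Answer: -9/289 ≈ -0.031142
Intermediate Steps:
N(L, J) = 2*L*(-2 + L) (N(L, J) = (2*L)*(-2 + L) = 2*L*(-2 + L))
A(X) = -8 (A(X) = -4 - 4 = -8)
b(f, a) = 8 + a*f (b(f, a) = f*a - 1*(-8) = a*f + 8 = 8 + a*f)
b(10, 1)/(-188 + 13*(-30)) = (8 + 1*10)/(-188 + 13*(-30)) = (8 + 10)/(-188 - 390) = 18/(-578) = 18*(-1/578) = -9/289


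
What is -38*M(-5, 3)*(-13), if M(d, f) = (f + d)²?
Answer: 1976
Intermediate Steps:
M(d, f) = (d + f)²
-38*M(-5, 3)*(-13) = -38*(-5 + 3)²*(-13) = -38*(-2)²*(-13) = -38*4*(-13) = -152*(-13) = 1976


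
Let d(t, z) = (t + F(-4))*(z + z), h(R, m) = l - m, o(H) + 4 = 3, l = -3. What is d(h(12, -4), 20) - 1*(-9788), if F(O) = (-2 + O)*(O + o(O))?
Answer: 11028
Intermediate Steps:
o(H) = -1 (o(H) = -4 + 3 = -1)
F(O) = (-1 + O)*(-2 + O) (F(O) = (-2 + O)*(O - 1) = (-2 + O)*(-1 + O) = (-1 + O)*(-2 + O))
h(R, m) = -3 - m
d(t, z) = 2*z*(30 + t) (d(t, z) = (t + (2 + (-4)² - 3*(-4)))*(z + z) = (t + (2 + 16 + 12))*(2*z) = (t + 30)*(2*z) = (30 + t)*(2*z) = 2*z*(30 + t))
d(h(12, -4), 20) - 1*(-9788) = 2*20*(30 + (-3 - 1*(-4))) - 1*(-9788) = 2*20*(30 + (-3 + 4)) + 9788 = 2*20*(30 + 1) + 9788 = 2*20*31 + 9788 = 1240 + 9788 = 11028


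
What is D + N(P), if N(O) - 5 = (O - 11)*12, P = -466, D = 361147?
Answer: 355428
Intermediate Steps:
N(O) = -127 + 12*O (N(O) = 5 + (O - 11)*12 = 5 + (-11 + O)*12 = 5 + (-132 + 12*O) = -127 + 12*O)
D + N(P) = 361147 + (-127 + 12*(-466)) = 361147 + (-127 - 5592) = 361147 - 5719 = 355428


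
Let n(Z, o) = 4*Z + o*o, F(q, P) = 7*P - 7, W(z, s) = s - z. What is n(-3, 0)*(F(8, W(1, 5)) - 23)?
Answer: 24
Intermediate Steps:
F(q, P) = -7 + 7*P
n(Z, o) = o**2 + 4*Z (n(Z, o) = 4*Z + o**2 = o**2 + 4*Z)
n(-3, 0)*(F(8, W(1, 5)) - 23) = (0**2 + 4*(-3))*((-7 + 7*(5 - 1*1)) - 23) = (0 - 12)*((-7 + 7*(5 - 1)) - 23) = -12*((-7 + 7*4) - 23) = -12*((-7 + 28) - 23) = -12*(21 - 23) = -12*(-2) = 24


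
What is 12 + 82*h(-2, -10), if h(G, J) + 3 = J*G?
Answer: 1406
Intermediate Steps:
h(G, J) = -3 + G*J (h(G, J) = -3 + J*G = -3 + G*J)
12 + 82*h(-2, -10) = 12 + 82*(-3 - 2*(-10)) = 12 + 82*(-3 + 20) = 12 + 82*17 = 12 + 1394 = 1406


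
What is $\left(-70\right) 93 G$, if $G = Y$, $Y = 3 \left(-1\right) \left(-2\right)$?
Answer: $-39060$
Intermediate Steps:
$Y = 6$ ($Y = \left(-3\right) \left(-2\right) = 6$)
$G = 6$
$\left(-70\right) 93 G = \left(-70\right) 93 \cdot 6 = \left(-6510\right) 6 = -39060$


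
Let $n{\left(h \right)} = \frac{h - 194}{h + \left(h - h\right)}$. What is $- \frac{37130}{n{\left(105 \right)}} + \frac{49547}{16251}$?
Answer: $\frac{63361370833}{1446339} \approx 43808.0$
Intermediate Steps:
$n{\left(h \right)} = \frac{-194 + h}{h}$ ($n{\left(h \right)} = \frac{-194 + h}{h + 0} = \frac{-194 + h}{h}$)
$- \frac{37130}{n{\left(105 \right)}} + \frac{49547}{16251} = - \frac{37130}{\frac{1}{105} \left(-194 + 105\right)} + \frac{49547}{16251} = - \frac{37130}{\frac{1}{105} \left(-89\right)} + 49547 \cdot \frac{1}{16251} = - \frac{37130}{- \frac{89}{105}} + \frac{49547}{16251} = \left(-37130\right) \left(- \frac{105}{89}\right) + \frac{49547}{16251} = \frac{3898650}{89} + \frac{49547}{16251} = \frac{63361370833}{1446339}$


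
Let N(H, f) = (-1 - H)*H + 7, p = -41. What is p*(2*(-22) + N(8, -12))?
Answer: 4469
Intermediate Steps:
N(H, f) = 7 + H*(-1 - H) (N(H, f) = H*(-1 - H) + 7 = 7 + H*(-1 - H))
p*(2*(-22) + N(8, -12)) = -41*(2*(-22) + (7 - 1*8 - 1*8**2)) = -41*(-44 + (7 - 8 - 1*64)) = -41*(-44 + (7 - 8 - 64)) = -41*(-44 - 65) = -41*(-109) = 4469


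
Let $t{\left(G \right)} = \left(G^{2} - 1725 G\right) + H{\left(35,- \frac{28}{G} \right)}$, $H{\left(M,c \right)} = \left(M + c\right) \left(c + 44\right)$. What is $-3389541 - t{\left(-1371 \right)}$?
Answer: $- \frac{14352372178213}{1879641} \approx -7.6357 \cdot 10^{6}$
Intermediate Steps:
$H{\left(M,c \right)} = \left(44 + c\right) \left(M + c\right)$ ($H{\left(M,c \right)} = \left(M + c\right) \left(44 + c\right) = \left(44 + c\right) \left(M + c\right)$)
$t{\left(G \right)} = 1540 + G^{2} - \frac{2212}{G} - 1725 G + \frac{784}{G^{2}}$ ($t{\left(G \right)} = \left(G^{2} - 1725 G\right) + \left(\left(- \frac{28}{G}\right)^{2} + 44 \cdot 35 + 44 \left(- \frac{28}{G}\right) + 35 \left(- \frac{28}{G}\right)\right) = \left(G^{2} - 1725 G\right) + \left(\frac{784}{G^{2}} + 1540 - \frac{1232}{G} - \frac{980}{G}\right) = \left(G^{2} - 1725 G\right) + \left(1540 - \frac{2212}{G} + \frac{784}{G^{2}}\right) = 1540 + G^{2} - \frac{2212}{G} - 1725 G + \frac{784}{G^{2}}$)
$-3389541 - t{\left(-1371 \right)} = -3389541 - \left(1540 + \left(-1371\right)^{2} - \frac{2212}{-1371} - -2364975 + \frac{784}{1879641}\right) = -3389541 - \left(1540 + 1879641 - - \frac{2212}{1371} + 2364975 + 784 \cdot \frac{1}{1879641}\right) = -3389541 - \left(1540 + 1879641 + \frac{2212}{1371} + 2364975 + \frac{784}{1879641}\right) = -3389541 - \frac{7981251943432}{1879641} = - \frac{14352372178213}{1879641}$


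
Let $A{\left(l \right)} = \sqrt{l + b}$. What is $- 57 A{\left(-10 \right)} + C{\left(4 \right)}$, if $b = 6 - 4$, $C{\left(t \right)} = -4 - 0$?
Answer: $-4 - 114 i \sqrt{2} \approx -4.0 - 161.22 i$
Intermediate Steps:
$C{\left(t \right)} = -4$ ($C{\left(t \right)} = -4 + 0 = -4$)
$b = 2$ ($b = 6 - 4 = 2$)
$A{\left(l \right)} = \sqrt{2 + l}$ ($A{\left(l \right)} = \sqrt{l + 2} = \sqrt{2 + l}$)
$- 57 A{\left(-10 \right)} + C{\left(4 \right)} = - 57 \sqrt{2 - 10} - 4 = - 57 \sqrt{-8} - 4 = - 57 \cdot 2 i \sqrt{2} - 4 = - 114 i \sqrt{2} - 4 = -4 - 114 i \sqrt{2}$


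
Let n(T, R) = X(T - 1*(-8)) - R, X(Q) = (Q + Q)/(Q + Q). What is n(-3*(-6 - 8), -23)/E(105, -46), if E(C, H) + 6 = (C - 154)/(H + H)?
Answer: -2208/503 ≈ -4.3897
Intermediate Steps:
X(Q) = 1 (X(Q) = (2*Q)/((2*Q)) = (2*Q)*(1/(2*Q)) = 1)
E(C, H) = -6 + (-154 + C)/(2*H) (E(C, H) = -6 + (C - 154)/(H + H) = -6 + (-154 + C)/((2*H)) = -6 + (-154 + C)*(1/(2*H)) = -6 + (-154 + C)/(2*H))
n(T, R) = 1 - R
n(-3*(-6 - 8), -23)/E(105, -46) = (1 - 1*(-23))/(((½)*(-154 + 105 - 12*(-46))/(-46))) = (1 + 23)/(((½)*(-1/46)*(-154 + 105 + 552))) = 24/(((½)*(-1/46)*503)) = 24/(-503/92) = 24*(-92/503) = -2208/503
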